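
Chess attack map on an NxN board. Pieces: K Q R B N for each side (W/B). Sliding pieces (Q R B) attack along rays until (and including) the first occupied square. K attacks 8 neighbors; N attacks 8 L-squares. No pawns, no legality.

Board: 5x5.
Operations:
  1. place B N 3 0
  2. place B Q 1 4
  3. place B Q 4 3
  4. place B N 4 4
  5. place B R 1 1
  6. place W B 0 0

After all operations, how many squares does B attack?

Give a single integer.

Op 1: place BN@(3,0)
Op 2: place BQ@(1,4)
Op 3: place BQ@(4,3)
Op 4: place BN@(4,4)
Op 5: place BR@(1,1)
Op 6: place WB@(0,0)
Per-piece attacks for B:
  BR@(1,1): attacks (1,2) (1,3) (1,4) (1,0) (2,1) (3,1) (4,1) (0,1) [ray(0,1) blocked at (1,4)]
  BQ@(1,4): attacks (1,3) (1,2) (1,1) (2,4) (3,4) (4,4) (0,4) (2,3) (3,2) (4,1) (0,3) [ray(0,-1) blocked at (1,1); ray(1,0) blocked at (4,4)]
  BN@(3,0): attacks (4,2) (2,2) (1,1)
  BQ@(4,3): attacks (4,4) (4,2) (4,1) (4,0) (3,3) (2,3) (1,3) (0,3) (3,4) (3,2) (2,1) (1,0) [ray(0,1) blocked at (4,4)]
  BN@(4,4): attacks (3,2) (2,3)
Union (20 distinct): (0,1) (0,3) (0,4) (1,0) (1,1) (1,2) (1,3) (1,4) (2,1) (2,2) (2,3) (2,4) (3,1) (3,2) (3,3) (3,4) (4,0) (4,1) (4,2) (4,4)

Answer: 20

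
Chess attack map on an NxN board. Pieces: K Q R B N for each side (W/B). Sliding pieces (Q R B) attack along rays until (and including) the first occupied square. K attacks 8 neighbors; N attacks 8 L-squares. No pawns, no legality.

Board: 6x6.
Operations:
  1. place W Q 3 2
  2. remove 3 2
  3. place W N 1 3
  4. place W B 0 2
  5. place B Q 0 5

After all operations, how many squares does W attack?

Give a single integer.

Answer: 9

Derivation:
Op 1: place WQ@(3,2)
Op 2: remove (3,2)
Op 3: place WN@(1,3)
Op 4: place WB@(0,2)
Op 5: place BQ@(0,5)
Per-piece attacks for W:
  WB@(0,2): attacks (1,3) (1,1) (2,0) [ray(1,1) blocked at (1,3)]
  WN@(1,3): attacks (2,5) (3,4) (0,5) (2,1) (3,2) (0,1)
Union (9 distinct): (0,1) (0,5) (1,1) (1,3) (2,0) (2,1) (2,5) (3,2) (3,4)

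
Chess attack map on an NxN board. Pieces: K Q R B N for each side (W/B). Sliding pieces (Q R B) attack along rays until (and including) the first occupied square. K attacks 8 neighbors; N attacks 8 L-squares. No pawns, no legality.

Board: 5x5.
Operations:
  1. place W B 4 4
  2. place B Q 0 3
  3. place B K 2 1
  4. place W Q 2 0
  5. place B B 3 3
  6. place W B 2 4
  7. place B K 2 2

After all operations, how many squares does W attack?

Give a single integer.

Op 1: place WB@(4,4)
Op 2: place BQ@(0,3)
Op 3: place BK@(2,1)
Op 4: place WQ@(2,0)
Op 5: place BB@(3,3)
Op 6: place WB@(2,4)
Op 7: place BK@(2,2)
Per-piece attacks for W:
  WQ@(2,0): attacks (2,1) (3,0) (4,0) (1,0) (0,0) (3,1) (4,2) (1,1) (0,2) [ray(0,1) blocked at (2,1)]
  WB@(2,4): attacks (3,3) (1,3) (0,2) [ray(1,-1) blocked at (3,3)]
  WB@(4,4): attacks (3,3) [ray(-1,-1) blocked at (3,3)]
Union (11 distinct): (0,0) (0,2) (1,0) (1,1) (1,3) (2,1) (3,0) (3,1) (3,3) (4,0) (4,2)

Answer: 11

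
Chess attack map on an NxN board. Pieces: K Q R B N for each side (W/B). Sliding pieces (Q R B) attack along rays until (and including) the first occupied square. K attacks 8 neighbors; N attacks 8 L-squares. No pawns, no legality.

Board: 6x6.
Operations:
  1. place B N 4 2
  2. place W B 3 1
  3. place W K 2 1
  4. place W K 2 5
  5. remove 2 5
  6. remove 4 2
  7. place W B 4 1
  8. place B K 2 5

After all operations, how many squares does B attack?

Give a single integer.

Op 1: place BN@(4,2)
Op 2: place WB@(3,1)
Op 3: place WK@(2,1)
Op 4: place WK@(2,5)
Op 5: remove (2,5)
Op 6: remove (4,2)
Op 7: place WB@(4,1)
Op 8: place BK@(2,5)
Per-piece attacks for B:
  BK@(2,5): attacks (2,4) (3,5) (1,5) (3,4) (1,4)
Union (5 distinct): (1,4) (1,5) (2,4) (3,4) (3,5)

Answer: 5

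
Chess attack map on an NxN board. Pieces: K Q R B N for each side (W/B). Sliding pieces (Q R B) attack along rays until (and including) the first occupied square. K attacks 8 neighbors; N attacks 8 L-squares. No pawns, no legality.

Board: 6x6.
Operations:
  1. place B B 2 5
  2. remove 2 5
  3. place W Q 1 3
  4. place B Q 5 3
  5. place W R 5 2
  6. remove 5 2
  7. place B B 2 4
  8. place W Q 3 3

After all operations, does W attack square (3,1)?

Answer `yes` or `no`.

Op 1: place BB@(2,5)
Op 2: remove (2,5)
Op 3: place WQ@(1,3)
Op 4: place BQ@(5,3)
Op 5: place WR@(5,2)
Op 6: remove (5,2)
Op 7: place BB@(2,4)
Op 8: place WQ@(3,3)
Per-piece attacks for W:
  WQ@(1,3): attacks (1,4) (1,5) (1,2) (1,1) (1,0) (2,3) (3,3) (0,3) (2,4) (2,2) (3,1) (4,0) (0,4) (0,2) [ray(1,0) blocked at (3,3); ray(1,1) blocked at (2,4)]
  WQ@(3,3): attacks (3,4) (3,5) (3,2) (3,1) (3,0) (4,3) (5,3) (2,3) (1,3) (4,4) (5,5) (4,2) (5,1) (2,4) (2,2) (1,1) (0,0) [ray(1,0) blocked at (5,3); ray(-1,0) blocked at (1,3); ray(-1,1) blocked at (2,4)]
W attacks (3,1): yes

Answer: yes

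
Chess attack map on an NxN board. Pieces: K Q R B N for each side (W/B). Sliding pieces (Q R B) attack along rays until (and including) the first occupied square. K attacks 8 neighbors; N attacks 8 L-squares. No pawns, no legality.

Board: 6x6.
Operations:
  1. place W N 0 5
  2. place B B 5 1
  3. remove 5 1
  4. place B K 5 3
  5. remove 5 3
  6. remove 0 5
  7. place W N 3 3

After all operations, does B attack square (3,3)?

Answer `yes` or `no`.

Answer: no

Derivation:
Op 1: place WN@(0,5)
Op 2: place BB@(5,1)
Op 3: remove (5,1)
Op 4: place BK@(5,3)
Op 5: remove (5,3)
Op 6: remove (0,5)
Op 7: place WN@(3,3)
Per-piece attacks for B:
B attacks (3,3): no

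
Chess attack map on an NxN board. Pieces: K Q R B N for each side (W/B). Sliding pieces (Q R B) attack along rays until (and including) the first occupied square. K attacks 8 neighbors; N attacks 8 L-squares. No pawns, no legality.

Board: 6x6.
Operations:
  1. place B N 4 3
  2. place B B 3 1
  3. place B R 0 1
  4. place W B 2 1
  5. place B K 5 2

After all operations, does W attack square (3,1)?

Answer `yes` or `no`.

Answer: no

Derivation:
Op 1: place BN@(4,3)
Op 2: place BB@(3,1)
Op 3: place BR@(0,1)
Op 4: place WB@(2,1)
Op 5: place BK@(5,2)
Per-piece attacks for W:
  WB@(2,1): attacks (3,2) (4,3) (3,0) (1,2) (0,3) (1,0) [ray(1,1) blocked at (4,3)]
W attacks (3,1): no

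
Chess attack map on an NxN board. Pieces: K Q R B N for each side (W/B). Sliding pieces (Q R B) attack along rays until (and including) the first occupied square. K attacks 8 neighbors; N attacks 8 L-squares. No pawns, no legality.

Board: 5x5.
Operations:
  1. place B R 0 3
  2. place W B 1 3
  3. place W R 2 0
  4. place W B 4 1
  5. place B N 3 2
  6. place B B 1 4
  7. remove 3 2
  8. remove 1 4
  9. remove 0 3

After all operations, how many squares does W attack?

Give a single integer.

Op 1: place BR@(0,3)
Op 2: place WB@(1,3)
Op 3: place WR@(2,0)
Op 4: place WB@(4,1)
Op 5: place BN@(3,2)
Op 6: place BB@(1,4)
Op 7: remove (3,2)
Op 8: remove (1,4)
Op 9: remove (0,3)
Per-piece attacks for W:
  WB@(1,3): attacks (2,4) (2,2) (3,1) (4,0) (0,4) (0,2)
  WR@(2,0): attacks (2,1) (2,2) (2,3) (2,4) (3,0) (4,0) (1,0) (0,0)
  WB@(4,1): attacks (3,2) (2,3) (1,4) (3,0)
Union (13 distinct): (0,0) (0,2) (0,4) (1,0) (1,4) (2,1) (2,2) (2,3) (2,4) (3,0) (3,1) (3,2) (4,0)

Answer: 13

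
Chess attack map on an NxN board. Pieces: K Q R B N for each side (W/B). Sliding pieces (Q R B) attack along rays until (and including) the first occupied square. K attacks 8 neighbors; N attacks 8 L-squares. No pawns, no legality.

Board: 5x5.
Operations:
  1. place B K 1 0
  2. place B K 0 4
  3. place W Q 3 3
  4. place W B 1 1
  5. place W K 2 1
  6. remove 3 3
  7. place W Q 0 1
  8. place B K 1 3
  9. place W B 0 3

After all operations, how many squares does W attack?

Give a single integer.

Op 1: place BK@(1,0)
Op 2: place BK@(0,4)
Op 3: place WQ@(3,3)
Op 4: place WB@(1,1)
Op 5: place WK@(2,1)
Op 6: remove (3,3)
Op 7: place WQ@(0,1)
Op 8: place BK@(1,3)
Op 9: place WB@(0,3)
Per-piece attacks for W:
  WQ@(0,1): attacks (0,2) (0,3) (0,0) (1,1) (1,2) (2,3) (3,4) (1,0) [ray(0,1) blocked at (0,3); ray(1,0) blocked at (1,1); ray(1,-1) blocked at (1,0)]
  WB@(0,3): attacks (1,4) (1,2) (2,1) [ray(1,-1) blocked at (2,1)]
  WB@(1,1): attacks (2,2) (3,3) (4,4) (2,0) (0,2) (0,0)
  WK@(2,1): attacks (2,2) (2,0) (3,1) (1,1) (3,2) (3,0) (1,2) (1,0)
Union (17 distinct): (0,0) (0,2) (0,3) (1,0) (1,1) (1,2) (1,4) (2,0) (2,1) (2,2) (2,3) (3,0) (3,1) (3,2) (3,3) (3,4) (4,4)

Answer: 17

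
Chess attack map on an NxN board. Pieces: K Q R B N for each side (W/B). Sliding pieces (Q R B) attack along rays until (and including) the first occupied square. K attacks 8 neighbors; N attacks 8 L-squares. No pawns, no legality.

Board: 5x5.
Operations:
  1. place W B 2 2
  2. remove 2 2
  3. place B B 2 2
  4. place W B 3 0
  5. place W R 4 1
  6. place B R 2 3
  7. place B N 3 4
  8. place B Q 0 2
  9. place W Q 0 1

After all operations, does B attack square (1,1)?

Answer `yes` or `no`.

Op 1: place WB@(2,2)
Op 2: remove (2,2)
Op 3: place BB@(2,2)
Op 4: place WB@(3,0)
Op 5: place WR@(4,1)
Op 6: place BR@(2,3)
Op 7: place BN@(3,4)
Op 8: place BQ@(0,2)
Op 9: place WQ@(0,1)
Per-piece attacks for B:
  BQ@(0,2): attacks (0,3) (0,4) (0,1) (1,2) (2,2) (1,3) (2,4) (1,1) (2,0) [ray(0,-1) blocked at (0,1); ray(1,0) blocked at (2,2)]
  BB@(2,2): attacks (3,3) (4,4) (3,1) (4,0) (1,3) (0,4) (1,1) (0,0)
  BR@(2,3): attacks (2,4) (2,2) (3,3) (4,3) (1,3) (0,3) [ray(0,-1) blocked at (2,2)]
  BN@(3,4): attacks (4,2) (2,2) (1,3)
B attacks (1,1): yes

Answer: yes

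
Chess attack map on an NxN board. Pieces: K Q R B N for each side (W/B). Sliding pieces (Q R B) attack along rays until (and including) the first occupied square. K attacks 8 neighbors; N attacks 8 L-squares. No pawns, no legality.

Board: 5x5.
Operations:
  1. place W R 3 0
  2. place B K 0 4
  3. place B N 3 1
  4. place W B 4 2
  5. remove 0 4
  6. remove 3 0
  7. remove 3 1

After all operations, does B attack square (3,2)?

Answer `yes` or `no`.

Op 1: place WR@(3,0)
Op 2: place BK@(0,4)
Op 3: place BN@(3,1)
Op 4: place WB@(4,2)
Op 5: remove (0,4)
Op 6: remove (3,0)
Op 7: remove (3,1)
Per-piece attacks for B:
B attacks (3,2): no

Answer: no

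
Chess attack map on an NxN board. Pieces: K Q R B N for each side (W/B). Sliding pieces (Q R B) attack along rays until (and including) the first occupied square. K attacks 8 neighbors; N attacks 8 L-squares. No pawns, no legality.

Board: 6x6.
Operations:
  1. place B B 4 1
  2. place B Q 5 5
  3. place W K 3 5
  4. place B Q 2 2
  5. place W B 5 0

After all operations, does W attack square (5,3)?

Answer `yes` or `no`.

Answer: no

Derivation:
Op 1: place BB@(4,1)
Op 2: place BQ@(5,5)
Op 3: place WK@(3,5)
Op 4: place BQ@(2,2)
Op 5: place WB@(5,0)
Per-piece attacks for W:
  WK@(3,5): attacks (3,4) (4,5) (2,5) (4,4) (2,4)
  WB@(5,0): attacks (4,1) [ray(-1,1) blocked at (4,1)]
W attacks (5,3): no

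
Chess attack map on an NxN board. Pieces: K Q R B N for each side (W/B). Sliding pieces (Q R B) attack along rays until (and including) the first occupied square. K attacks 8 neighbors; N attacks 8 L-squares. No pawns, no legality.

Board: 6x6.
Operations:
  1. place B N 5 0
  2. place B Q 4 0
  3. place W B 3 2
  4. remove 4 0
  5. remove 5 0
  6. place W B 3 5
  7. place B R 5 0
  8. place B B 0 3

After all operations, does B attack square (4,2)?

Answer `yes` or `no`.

Answer: no

Derivation:
Op 1: place BN@(5,0)
Op 2: place BQ@(4,0)
Op 3: place WB@(3,2)
Op 4: remove (4,0)
Op 5: remove (5,0)
Op 6: place WB@(3,5)
Op 7: place BR@(5,0)
Op 8: place BB@(0,3)
Per-piece attacks for B:
  BB@(0,3): attacks (1,4) (2,5) (1,2) (2,1) (3,0)
  BR@(5,0): attacks (5,1) (5,2) (5,3) (5,4) (5,5) (4,0) (3,0) (2,0) (1,0) (0,0)
B attacks (4,2): no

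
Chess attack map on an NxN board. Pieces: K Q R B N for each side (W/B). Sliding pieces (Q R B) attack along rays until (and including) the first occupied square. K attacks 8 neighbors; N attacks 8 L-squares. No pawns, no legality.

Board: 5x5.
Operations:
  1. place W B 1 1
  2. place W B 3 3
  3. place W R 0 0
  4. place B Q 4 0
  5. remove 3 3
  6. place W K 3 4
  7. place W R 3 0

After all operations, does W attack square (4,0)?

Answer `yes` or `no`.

Op 1: place WB@(1,1)
Op 2: place WB@(3,3)
Op 3: place WR@(0,0)
Op 4: place BQ@(4,0)
Op 5: remove (3,3)
Op 6: place WK@(3,4)
Op 7: place WR@(3,0)
Per-piece attacks for W:
  WR@(0,0): attacks (0,1) (0,2) (0,3) (0,4) (1,0) (2,0) (3,0) [ray(1,0) blocked at (3,0)]
  WB@(1,1): attacks (2,2) (3,3) (4,4) (2,0) (0,2) (0,0) [ray(-1,-1) blocked at (0,0)]
  WR@(3,0): attacks (3,1) (3,2) (3,3) (3,4) (4,0) (2,0) (1,0) (0,0) [ray(0,1) blocked at (3,4); ray(1,0) blocked at (4,0); ray(-1,0) blocked at (0,0)]
  WK@(3,4): attacks (3,3) (4,4) (2,4) (4,3) (2,3)
W attacks (4,0): yes

Answer: yes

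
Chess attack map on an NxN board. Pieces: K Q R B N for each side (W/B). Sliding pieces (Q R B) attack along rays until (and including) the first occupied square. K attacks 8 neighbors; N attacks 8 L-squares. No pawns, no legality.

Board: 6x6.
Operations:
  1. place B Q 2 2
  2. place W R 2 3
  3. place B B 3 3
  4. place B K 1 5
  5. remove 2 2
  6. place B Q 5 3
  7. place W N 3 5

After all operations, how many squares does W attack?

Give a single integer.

Op 1: place BQ@(2,2)
Op 2: place WR@(2,3)
Op 3: place BB@(3,3)
Op 4: place BK@(1,5)
Op 5: remove (2,2)
Op 6: place BQ@(5,3)
Op 7: place WN@(3,5)
Per-piece attacks for W:
  WR@(2,3): attacks (2,4) (2,5) (2,2) (2,1) (2,0) (3,3) (1,3) (0,3) [ray(1,0) blocked at (3,3)]
  WN@(3,5): attacks (4,3) (5,4) (2,3) (1,4)
Union (12 distinct): (0,3) (1,3) (1,4) (2,0) (2,1) (2,2) (2,3) (2,4) (2,5) (3,3) (4,3) (5,4)

Answer: 12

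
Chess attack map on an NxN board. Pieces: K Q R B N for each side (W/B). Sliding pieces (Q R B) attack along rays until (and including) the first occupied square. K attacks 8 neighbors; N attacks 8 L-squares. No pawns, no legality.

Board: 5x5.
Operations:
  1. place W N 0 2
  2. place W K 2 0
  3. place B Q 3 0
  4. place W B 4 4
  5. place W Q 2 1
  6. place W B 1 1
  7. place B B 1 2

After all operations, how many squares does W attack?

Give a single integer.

Op 1: place WN@(0,2)
Op 2: place WK@(2,0)
Op 3: place BQ@(3,0)
Op 4: place WB@(4,4)
Op 5: place WQ@(2,1)
Op 6: place WB@(1,1)
Op 7: place BB@(1,2)
Per-piece attacks for W:
  WN@(0,2): attacks (1,4) (2,3) (1,0) (2,1)
  WB@(1,1): attacks (2,2) (3,3) (4,4) (2,0) (0,2) (0,0) [ray(1,1) blocked at (4,4); ray(1,-1) blocked at (2,0); ray(-1,1) blocked at (0,2)]
  WK@(2,0): attacks (2,1) (3,0) (1,0) (3,1) (1,1)
  WQ@(2,1): attacks (2,2) (2,3) (2,4) (2,0) (3,1) (4,1) (1,1) (3,2) (4,3) (3,0) (1,2) (1,0) [ray(0,-1) blocked at (2,0); ray(-1,0) blocked at (1,1); ray(1,-1) blocked at (3,0); ray(-1,1) blocked at (1,2)]
  WB@(4,4): attacks (3,3) (2,2) (1,1) [ray(-1,-1) blocked at (1,1)]
Union (18 distinct): (0,0) (0,2) (1,0) (1,1) (1,2) (1,4) (2,0) (2,1) (2,2) (2,3) (2,4) (3,0) (3,1) (3,2) (3,3) (4,1) (4,3) (4,4)

Answer: 18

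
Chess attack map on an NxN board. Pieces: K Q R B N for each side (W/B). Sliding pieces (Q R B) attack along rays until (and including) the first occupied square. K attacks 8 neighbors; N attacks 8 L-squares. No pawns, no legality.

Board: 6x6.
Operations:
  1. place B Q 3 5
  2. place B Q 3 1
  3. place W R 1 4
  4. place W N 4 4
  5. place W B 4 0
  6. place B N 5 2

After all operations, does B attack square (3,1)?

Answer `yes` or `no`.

Op 1: place BQ@(3,5)
Op 2: place BQ@(3,1)
Op 3: place WR@(1,4)
Op 4: place WN@(4,4)
Op 5: place WB@(4,0)
Op 6: place BN@(5,2)
Per-piece attacks for B:
  BQ@(3,1): attacks (3,2) (3,3) (3,4) (3,5) (3,0) (4,1) (5,1) (2,1) (1,1) (0,1) (4,2) (5,3) (4,0) (2,2) (1,3) (0,4) (2,0) [ray(0,1) blocked at (3,5); ray(1,-1) blocked at (4,0)]
  BQ@(3,5): attacks (3,4) (3,3) (3,2) (3,1) (4,5) (5,5) (2,5) (1,5) (0,5) (4,4) (2,4) (1,3) (0,2) [ray(0,-1) blocked at (3,1); ray(1,-1) blocked at (4,4)]
  BN@(5,2): attacks (4,4) (3,3) (4,0) (3,1)
B attacks (3,1): yes

Answer: yes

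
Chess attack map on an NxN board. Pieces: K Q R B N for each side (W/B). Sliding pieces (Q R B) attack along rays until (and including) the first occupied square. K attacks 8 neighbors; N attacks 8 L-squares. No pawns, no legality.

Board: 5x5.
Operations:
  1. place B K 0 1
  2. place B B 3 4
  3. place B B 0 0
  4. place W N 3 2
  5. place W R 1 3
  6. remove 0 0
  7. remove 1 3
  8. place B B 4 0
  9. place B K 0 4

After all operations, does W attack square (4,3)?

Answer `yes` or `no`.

Answer: no

Derivation:
Op 1: place BK@(0,1)
Op 2: place BB@(3,4)
Op 3: place BB@(0,0)
Op 4: place WN@(3,2)
Op 5: place WR@(1,3)
Op 6: remove (0,0)
Op 7: remove (1,3)
Op 8: place BB@(4,0)
Op 9: place BK@(0,4)
Per-piece attacks for W:
  WN@(3,2): attacks (4,4) (2,4) (1,3) (4,0) (2,0) (1,1)
W attacks (4,3): no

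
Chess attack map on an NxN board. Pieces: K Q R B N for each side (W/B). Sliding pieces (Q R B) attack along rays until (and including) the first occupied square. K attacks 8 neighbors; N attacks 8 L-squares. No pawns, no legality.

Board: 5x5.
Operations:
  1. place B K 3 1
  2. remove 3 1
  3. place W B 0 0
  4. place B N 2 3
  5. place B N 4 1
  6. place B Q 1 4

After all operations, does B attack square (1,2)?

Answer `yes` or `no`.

Answer: yes

Derivation:
Op 1: place BK@(3,1)
Op 2: remove (3,1)
Op 3: place WB@(0,0)
Op 4: place BN@(2,3)
Op 5: place BN@(4,1)
Op 6: place BQ@(1,4)
Per-piece attacks for B:
  BQ@(1,4): attacks (1,3) (1,2) (1,1) (1,0) (2,4) (3,4) (4,4) (0,4) (2,3) (0,3) [ray(1,-1) blocked at (2,3)]
  BN@(2,3): attacks (4,4) (0,4) (3,1) (4,2) (1,1) (0,2)
  BN@(4,1): attacks (3,3) (2,2) (2,0)
B attacks (1,2): yes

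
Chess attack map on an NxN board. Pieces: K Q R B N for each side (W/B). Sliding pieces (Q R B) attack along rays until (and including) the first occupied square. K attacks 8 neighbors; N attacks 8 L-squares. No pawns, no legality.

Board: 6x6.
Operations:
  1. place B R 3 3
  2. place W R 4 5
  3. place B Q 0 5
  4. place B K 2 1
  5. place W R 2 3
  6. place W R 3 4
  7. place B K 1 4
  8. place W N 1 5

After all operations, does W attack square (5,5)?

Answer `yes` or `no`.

Op 1: place BR@(3,3)
Op 2: place WR@(4,5)
Op 3: place BQ@(0,5)
Op 4: place BK@(2,1)
Op 5: place WR@(2,3)
Op 6: place WR@(3,4)
Op 7: place BK@(1,4)
Op 8: place WN@(1,5)
Per-piece attacks for W:
  WN@(1,5): attacks (2,3) (3,4) (0,3)
  WR@(2,3): attacks (2,4) (2,5) (2,2) (2,1) (3,3) (1,3) (0,3) [ray(0,-1) blocked at (2,1); ray(1,0) blocked at (3,3)]
  WR@(3,4): attacks (3,5) (3,3) (4,4) (5,4) (2,4) (1,4) [ray(0,-1) blocked at (3,3); ray(-1,0) blocked at (1,4)]
  WR@(4,5): attacks (4,4) (4,3) (4,2) (4,1) (4,0) (5,5) (3,5) (2,5) (1,5) [ray(-1,0) blocked at (1,5)]
W attacks (5,5): yes

Answer: yes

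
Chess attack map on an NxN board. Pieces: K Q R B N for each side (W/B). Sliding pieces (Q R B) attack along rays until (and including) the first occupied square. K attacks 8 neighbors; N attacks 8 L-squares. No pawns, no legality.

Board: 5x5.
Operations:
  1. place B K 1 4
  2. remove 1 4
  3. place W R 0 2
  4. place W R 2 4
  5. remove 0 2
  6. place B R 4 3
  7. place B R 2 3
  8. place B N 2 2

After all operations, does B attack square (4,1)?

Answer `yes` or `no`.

Op 1: place BK@(1,4)
Op 2: remove (1,4)
Op 3: place WR@(0,2)
Op 4: place WR@(2,4)
Op 5: remove (0,2)
Op 6: place BR@(4,3)
Op 7: place BR@(2,3)
Op 8: place BN@(2,2)
Per-piece attacks for B:
  BN@(2,2): attacks (3,4) (4,3) (1,4) (0,3) (3,0) (4,1) (1,0) (0,1)
  BR@(2,3): attacks (2,4) (2,2) (3,3) (4,3) (1,3) (0,3) [ray(0,1) blocked at (2,4); ray(0,-1) blocked at (2,2); ray(1,0) blocked at (4,3)]
  BR@(4,3): attacks (4,4) (4,2) (4,1) (4,0) (3,3) (2,3) [ray(-1,0) blocked at (2,3)]
B attacks (4,1): yes

Answer: yes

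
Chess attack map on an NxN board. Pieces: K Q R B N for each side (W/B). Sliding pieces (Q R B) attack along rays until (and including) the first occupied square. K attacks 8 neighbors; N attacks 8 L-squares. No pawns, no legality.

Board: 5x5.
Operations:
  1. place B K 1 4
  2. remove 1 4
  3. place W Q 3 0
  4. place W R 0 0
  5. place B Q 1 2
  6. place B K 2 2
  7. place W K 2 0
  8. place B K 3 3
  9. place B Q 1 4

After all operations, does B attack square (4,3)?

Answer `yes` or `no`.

Answer: yes

Derivation:
Op 1: place BK@(1,4)
Op 2: remove (1,4)
Op 3: place WQ@(3,0)
Op 4: place WR@(0,0)
Op 5: place BQ@(1,2)
Op 6: place BK@(2,2)
Op 7: place WK@(2,0)
Op 8: place BK@(3,3)
Op 9: place BQ@(1,4)
Per-piece attacks for B:
  BQ@(1,2): attacks (1,3) (1,4) (1,1) (1,0) (2,2) (0,2) (2,3) (3,4) (2,1) (3,0) (0,3) (0,1) [ray(0,1) blocked at (1,4); ray(1,0) blocked at (2,2); ray(1,-1) blocked at (3,0)]
  BQ@(1,4): attacks (1,3) (1,2) (2,4) (3,4) (4,4) (0,4) (2,3) (3,2) (4,1) (0,3) [ray(0,-1) blocked at (1,2)]
  BK@(2,2): attacks (2,3) (2,1) (3,2) (1,2) (3,3) (3,1) (1,3) (1,1)
  BK@(3,3): attacks (3,4) (3,2) (4,3) (2,3) (4,4) (4,2) (2,4) (2,2)
B attacks (4,3): yes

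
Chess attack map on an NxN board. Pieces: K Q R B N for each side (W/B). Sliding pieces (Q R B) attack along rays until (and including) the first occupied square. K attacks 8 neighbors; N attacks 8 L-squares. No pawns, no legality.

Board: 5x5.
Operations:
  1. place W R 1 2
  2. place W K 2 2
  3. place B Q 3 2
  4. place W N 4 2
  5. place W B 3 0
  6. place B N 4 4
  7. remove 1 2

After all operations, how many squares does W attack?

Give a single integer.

Op 1: place WR@(1,2)
Op 2: place WK@(2,2)
Op 3: place BQ@(3,2)
Op 4: place WN@(4,2)
Op 5: place WB@(3,0)
Op 6: place BN@(4,4)
Op 7: remove (1,2)
Per-piece attacks for W:
  WK@(2,2): attacks (2,3) (2,1) (3,2) (1,2) (3,3) (3,1) (1,3) (1,1)
  WB@(3,0): attacks (4,1) (2,1) (1,2) (0,3)
  WN@(4,2): attacks (3,4) (2,3) (3,0) (2,1)
Union (12 distinct): (0,3) (1,1) (1,2) (1,3) (2,1) (2,3) (3,0) (3,1) (3,2) (3,3) (3,4) (4,1)

Answer: 12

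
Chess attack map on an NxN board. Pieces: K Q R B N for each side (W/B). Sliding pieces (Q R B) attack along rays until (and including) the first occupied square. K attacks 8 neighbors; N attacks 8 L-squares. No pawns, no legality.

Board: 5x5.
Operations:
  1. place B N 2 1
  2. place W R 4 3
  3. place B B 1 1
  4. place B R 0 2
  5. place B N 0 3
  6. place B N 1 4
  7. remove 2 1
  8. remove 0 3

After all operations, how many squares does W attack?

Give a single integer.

Answer: 8

Derivation:
Op 1: place BN@(2,1)
Op 2: place WR@(4,3)
Op 3: place BB@(1,1)
Op 4: place BR@(0,2)
Op 5: place BN@(0,3)
Op 6: place BN@(1,4)
Op 7: remove (2,1)
Op 8: remove (0,3)
Per-piece attacks for W:
  WR@(4,3): attacks (4,4) (4,2) (4,1) (4,0) (3,3) (2,3) (1,3) (0,3)
Union (8 distinct): (0,3) (1,3) (2,3) (3,3) (4,0) (4,1) (4,2) (4,4)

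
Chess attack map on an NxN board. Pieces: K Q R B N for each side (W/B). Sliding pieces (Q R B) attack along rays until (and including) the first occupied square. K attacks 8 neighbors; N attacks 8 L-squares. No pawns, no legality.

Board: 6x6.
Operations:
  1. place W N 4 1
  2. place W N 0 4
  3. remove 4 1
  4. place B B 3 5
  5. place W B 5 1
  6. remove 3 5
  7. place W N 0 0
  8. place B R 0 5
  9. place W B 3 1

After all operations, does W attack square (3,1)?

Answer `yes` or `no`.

Op 1: place WN@(4,1)
Op 2: place WN@(0,4)
Op 3: remove (4,1)
Op 4: place BB@(3,5)
Op 5: place WB@(5,1)
Op 6: remove (3,5)
Op 7: place WN@(0,0)
Op 8: place BR@(0,5)
Op 9: place WB@(3,1)
Per-piece attacks for W:
  WN@(0,0): attacks (1,2) (2,1)
  WN@(0,4): attacks (2,5) (1,2) (2,3)
  WB@(3,1): attacks (4,2) (5,3) (4,0) (2,2) (1,3) (0,4) (2,0) [ray(-1,1) blocked at (0,4)]
  WB@(5,1): attacks (4,2) (3,3) (2,4) (1,5) (4,0)
W attacks (3,1): no

Answer: no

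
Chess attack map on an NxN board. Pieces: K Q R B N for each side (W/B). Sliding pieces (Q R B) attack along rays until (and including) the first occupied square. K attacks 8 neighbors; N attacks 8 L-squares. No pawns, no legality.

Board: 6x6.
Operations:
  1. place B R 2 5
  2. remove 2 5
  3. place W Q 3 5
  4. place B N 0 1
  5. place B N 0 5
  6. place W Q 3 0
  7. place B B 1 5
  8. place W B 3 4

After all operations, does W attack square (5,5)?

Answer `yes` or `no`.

Answer: yes

Derivation:
Op 1: place BR@(2,5)
Op 2: remove (2,5)
Op 3: place WQ@(3,5)
Op 4: place BN@(0,1)
Op 5: place BN@(0,5)
Op 6: place WQ@(3,0)
Op 7: place BB@(1,5)
Op 8: place WB@(3,4)
Per-piece attacks for W:
  WQ@(3,0): attacks (3,1) (3,2) (3,3) (3,4) (4,0) (5,0) (2,0) (1,0) (0,0) (4,1) (5,2) (2,1) (1,2) (0,3) [ray(0,1) blocked at (3,4)]
  WB@(3,4): attacks (4,5) (4,3) (5,2) (2,5) (2,3) (1,2) (0,1) [ray(-1,-1) blocked at (0,1)]
  WQ@(3,5): attacks (3,4) (4,5) (5,5) (2,5) (1,5) (4,4) (5,3) (2,4) (1,3) (0,2) [ray(0,-1) blocked at (3,4); ray(-1,0) blocked at (1,5)]
W attacks (5,5): yes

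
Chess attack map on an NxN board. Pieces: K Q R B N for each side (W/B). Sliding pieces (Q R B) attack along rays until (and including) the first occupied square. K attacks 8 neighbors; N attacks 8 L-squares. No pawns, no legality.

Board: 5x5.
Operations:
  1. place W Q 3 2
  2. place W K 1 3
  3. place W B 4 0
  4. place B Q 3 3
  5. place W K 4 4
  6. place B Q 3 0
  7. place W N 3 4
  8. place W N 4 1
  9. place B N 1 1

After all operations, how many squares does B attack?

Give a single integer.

Op 1: place WQ@(3,2)
Op 2: place WK@(1,3)
Op 3: place WB@(4,0)
Op 4: place BQ@(3,3)
Op 5: place WK@(4,4)
Op 6: place BQ@(3,0)
Op 7: place WN@(3,4)
Op 8: place WN@(4,1)
Op 9: place BN@(1,1)
Per-piece attacks for B:
  BN@(1,1): attacks (2,3) (3,2) (0,3) (3,0)
  BQ@(3,0): attacks (3,1) (3,2) (4,0) (2,0) (1,0) (0,0) (4,1) (2,1) (1,2) (0,3) [ray(0,1) blocked at (3,2); ray(1,0) blocked at (4,0); ray(1,1) blocked at (4,1)]
  BQ@(3,3): attacks (3,4) (3,2) (4,3) (2,3) (1,3) (4,4) (4,2) (2,4) (2,2) (1,1) [ray(0,1) blocked at (3,4); ray(0,-1) blocked at (3,2); ray(-1,0) blocked at (1,3); ray(1,1) blocked at (4,4); ray(-1,-1) blocked at (1,1)]
Union (20 distinct): (0,0) (0,3) (1,0) (1,1) (1,2) (1,3) (2,0) (2,1) (2,2) (2,3) (2,4) (3,0) (3,1) (3,2) (3,4) (4,0) (4,1) (4,2) (4,3) (4,4)

Answer: 20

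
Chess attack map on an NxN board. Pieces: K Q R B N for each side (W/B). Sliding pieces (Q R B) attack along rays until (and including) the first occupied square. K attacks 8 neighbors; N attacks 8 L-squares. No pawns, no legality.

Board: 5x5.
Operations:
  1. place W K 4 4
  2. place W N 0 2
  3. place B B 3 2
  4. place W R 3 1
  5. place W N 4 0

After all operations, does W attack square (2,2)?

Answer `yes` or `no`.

Op 1: place WK@(4,4)
Op 2: place WN@(0,2)
Op 3: place BB@(3,2)
Op 4: place WR@(3,1)
Op 5: place WN@(4,0)
Per-piece attacks for W:
  WN@(0,2): attacks (1,4) (2,3) (1,0) (2,1)
  WR@(3,1): attacks (3,2) (3,0) (4,1) (2,1) (1,1) (0,1) [ray(0,1) blocked at (3,2)]
  WN@(4,0): attacks (3,2) (2,1)
  WK@(4,4): attacks (4,3) (3,4) (3,3)
W attacks (2,2): no

Answer: no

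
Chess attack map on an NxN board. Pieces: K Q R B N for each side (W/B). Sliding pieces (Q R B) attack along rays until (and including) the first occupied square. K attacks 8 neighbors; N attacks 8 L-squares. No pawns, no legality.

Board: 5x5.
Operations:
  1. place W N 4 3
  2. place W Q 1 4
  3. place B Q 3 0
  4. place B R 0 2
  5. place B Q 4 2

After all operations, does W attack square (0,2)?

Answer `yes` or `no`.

Op 1: place WN@(4,3)
Op 2: place WQ@(1,4)
Op 3: place BQ@(3,0)
Op 4: place BR@(0,2)
Op 5: place BQ@(4,2)
Per-piece attacks for W:
  WQ@(1,4): attacks (1,3) (1,2) (1,1) (1,0) (2,4) (3,4) (4,4) (0,4) (2,3) (3,2) (4,1) (0,3)
  WN@(4,3): attacks (2,4) (3,1) (2,2)
W attacks (0,2): no

Answer: no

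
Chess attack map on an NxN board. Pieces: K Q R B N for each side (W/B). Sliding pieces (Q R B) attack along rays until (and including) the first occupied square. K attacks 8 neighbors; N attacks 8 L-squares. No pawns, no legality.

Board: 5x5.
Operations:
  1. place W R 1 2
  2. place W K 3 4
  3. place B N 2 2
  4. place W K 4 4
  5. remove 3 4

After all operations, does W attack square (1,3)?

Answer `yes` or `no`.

Answer: yes

Derivation:
Op 1: place WR@(1,2)
Op 2: place WK@(3,4)
Op 3: place BN@(2,2)
Op 4: place WK@(4,4)
Op 5: remove (3,4)
Per-piece attacks for W:
  WR@(1,2): attacks (1,3) (1,4) (1,1) (1,0) (2,2) (0,2) [ray(1,0) blocked at (2,2)]
  WK@(4,4): attacks (4,3) (3,4) (3,3)
W attacks (1,3): yes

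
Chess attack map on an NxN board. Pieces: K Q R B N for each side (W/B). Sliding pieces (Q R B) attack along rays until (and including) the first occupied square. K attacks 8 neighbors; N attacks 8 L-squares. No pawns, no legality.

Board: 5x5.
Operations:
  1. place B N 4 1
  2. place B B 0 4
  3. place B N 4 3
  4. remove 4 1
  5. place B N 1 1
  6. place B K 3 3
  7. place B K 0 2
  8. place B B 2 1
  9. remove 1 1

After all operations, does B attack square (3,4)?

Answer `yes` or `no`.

Answer: yes

Derivation:
Op 1: place BN@(4,1)
Op 2: place BB@(0,4)
Op 3: place BN@(4,3)
Op 4: remove (4,1)
Op 5: place BN@(1,1)
Op 6: place BK@(3,3)
Op 7: place BK@(0,2)
Op 8: place BB@(2,1)
Op 9: remove (1,1)
Per-piece attacks for B:
  BK@(0,2): attacks (0,3) (0,1) (1,2) (1,3) (1,1)
  BB@(0,4): attacks (1,3) (2,2) (3,1) (4,0)
  BB@(2,1): attacks (3,2) (4,3) (3,0) (1,2) (0,3) (1,0) [ray(1,1) blocked at (4,3)]
  BK@(3,3): attacks (3,4) (3,2) (4,3) (2,3) (4,4) (4,2) (2,4) (2,2)
  BN@(4,3): attacks (2,4) (3,1) (2,2)
B attacks (3,4): yes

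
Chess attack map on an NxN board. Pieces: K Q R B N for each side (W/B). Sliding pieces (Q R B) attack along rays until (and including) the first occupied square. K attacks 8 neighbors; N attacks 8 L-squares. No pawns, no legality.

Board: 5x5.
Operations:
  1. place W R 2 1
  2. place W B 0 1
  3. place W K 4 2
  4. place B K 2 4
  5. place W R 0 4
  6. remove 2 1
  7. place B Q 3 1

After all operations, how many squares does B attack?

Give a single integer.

Op 1: place WR@(2,1)
Op 2: place WB@(0,1)
Op 3: place WK@(4,2)
Op 4: place BK@(2,4)
Op 5: place WR@(0,4)
Op 6: remove (2,1)
Op 7: place BQ@(3,1)
Per-piece attacks for B:
  BK@(2,4): attacks (2,3) (3,4) (1,4) (3,3) (1,3)
  BQ@(3,1): attacks (3,2) (3,3) (3,4) (3,0) (4,1) (2,1) (1,1) (0,1) (4,2) (4,0) (2,2) (1,3) (0,4) (2,0) [ray(-1,0) blocked at (0,1); ray(1,1) blocked at (4,2); ray(-1,1) blocked at (0,4)]
Union (16 distinct): (0,1) (0,4) (1,1) (1,3) (1,4) (2,0) (2,1) (2,2) (2,3) (3,0) (3,2) (3,3) (3,4) (4,0) (4,1) (4,2)

Answer: 16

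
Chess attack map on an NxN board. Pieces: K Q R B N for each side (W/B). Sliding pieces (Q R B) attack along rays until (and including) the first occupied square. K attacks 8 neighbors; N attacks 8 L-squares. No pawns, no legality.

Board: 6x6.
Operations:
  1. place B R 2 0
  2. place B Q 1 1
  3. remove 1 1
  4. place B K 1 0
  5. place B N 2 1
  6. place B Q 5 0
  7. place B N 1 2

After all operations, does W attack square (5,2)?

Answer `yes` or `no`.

Answer: no

Derivation:
Op 1: place BR@(2,0)
Op 2: place BQ@(1,1)
Op 3: remove (1,1)
Op 4: place BK@(1,0)
Op 5: place BN@(2,1)
Op 6: place BQ@(5,0)
Op 7: place BN@(1,2)
Per-piece attacks for W:
W attacks (5,2): no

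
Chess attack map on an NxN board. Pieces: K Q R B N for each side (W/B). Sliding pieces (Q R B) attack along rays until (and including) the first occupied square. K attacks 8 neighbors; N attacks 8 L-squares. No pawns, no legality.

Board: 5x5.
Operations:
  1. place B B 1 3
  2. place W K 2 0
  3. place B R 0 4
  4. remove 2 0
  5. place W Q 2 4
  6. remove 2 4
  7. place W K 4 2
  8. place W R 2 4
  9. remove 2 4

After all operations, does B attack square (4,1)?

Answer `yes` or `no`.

Op 1: place BB@(1,3)
Op 2: place WK@(2,0)
Op 3: place BR@(0,4)
Op 4: remove (2,0)
Op 5: place WQ@(2,4)
Op 6: remove (2,4)
Op 7: place WK@(4,2)
Op 8: place WR@(2,4)
Op 9: remove (2,4)
Per-piece attacks for B:
  BR@(0,4): attacks (0,3) (0,2) (0,1) (0,0) (1,4) (2,4) (3,4) (4,4)
  BB@(1,3): attacks (2,4) (2,2) (3,1) (4,0) (0,4) (0,2) [ray(-1,1) blocked at (0,4)]
B attacks (4,1): no

Answer: no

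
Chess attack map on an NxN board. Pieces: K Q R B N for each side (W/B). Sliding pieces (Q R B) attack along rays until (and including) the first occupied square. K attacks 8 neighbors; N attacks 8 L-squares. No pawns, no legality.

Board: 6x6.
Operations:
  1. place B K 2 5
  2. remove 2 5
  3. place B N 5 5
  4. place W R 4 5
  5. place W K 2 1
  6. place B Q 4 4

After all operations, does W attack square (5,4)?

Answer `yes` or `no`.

Answer: no

Derivation:
Op 1: place BK@(2,5)
Op 2: remove (2,5)
Op 3: place BN@(5,5)
Op 4: place WR@(4,5)
Op 5: place WK@(2,1)
Op 6: place BQ@(4,4)
Per-piece attacks for W:
  WK@(2,1): attacks (2,2) (2,0) (3,1) (1,1) (3,2) (3,0) (1,2) (1,0)
  WR@(4,5): attacks (4,4) (5,5) (3,5) (2,5) (1,5) (0,5) [ray(0,-1) blocked at (4,4); ray(1,0) blocked at (5,5)]
W attacks (5,4): no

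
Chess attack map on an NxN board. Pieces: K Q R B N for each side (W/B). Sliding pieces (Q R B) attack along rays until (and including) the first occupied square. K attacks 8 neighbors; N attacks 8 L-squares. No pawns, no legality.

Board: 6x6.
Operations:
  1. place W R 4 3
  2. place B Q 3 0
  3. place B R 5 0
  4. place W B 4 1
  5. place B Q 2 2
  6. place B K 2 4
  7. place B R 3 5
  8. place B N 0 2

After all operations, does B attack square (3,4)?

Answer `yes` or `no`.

Answer: yes

Derivation:
Op 1: place WR@(4,3)
Op 2: place BQ@(3,0)
Op 3: place BR@(5,0)
Op 4: place WB@(4,1)
Op 5: place BQ@(2,2)
Op 6: place BK@(2,4)
Op 7: place BR@(3,5)
Op 8: place BN@(0,2)
Per-piece attacks for B:
  BN@(0,2): attacks (1,4) (2,3) (1,0) (2,1)
  BQ@(2,2): attacks (2,3) (2,4) (2,1) (2,0) (3,2) (4,2) (5,2) (1,2) (0,2) (3,3) (4,4) (5,5) (3,1) (4,0) (1,3) (0,4) (1,1) (0,0) [ray(0,1) blocked at (2,4); ray(-1,0) blocked at (0,2)]
  BK@(2,4): attacks (2,5) (2,3) (3,4) (1,4) (3,5) (3,3) (1,5) (1,3)
  BQ@(3,0): attacks (3,1) (3,2) (3,3) (3,4) (3,5) (4,0) (5,0) (2,0) (1,0) (0,0) (4,1) (2,1) (1,2) (0,3) [ray(0,1) blocked at (3,5); ray(1,0) blocked at (5,0); ray(1,1) blocked at (4,1)]
  BR@(3,5): attacks (3,4) (3,3) (3,2) (3,1) (3,0) (4,5) (5,5) (2,5) (1,5) (0,5) [ray(0,-1) blocked at (3,0)]
  BR@(5,0): attacks (5,1) (5,2) (5,3) (5,4) (5,5) (4,0) (3,0) [ray(-1,0) blocked at (3,0)]
B attacks (3,4): yes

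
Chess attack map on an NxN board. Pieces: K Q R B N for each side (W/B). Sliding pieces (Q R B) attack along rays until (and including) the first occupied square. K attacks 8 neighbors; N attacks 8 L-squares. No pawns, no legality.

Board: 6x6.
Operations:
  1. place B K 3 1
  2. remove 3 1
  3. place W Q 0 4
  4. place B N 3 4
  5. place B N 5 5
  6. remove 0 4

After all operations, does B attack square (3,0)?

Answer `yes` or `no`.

Op 1: place BK@(3,1)
Op 2: remove (3,1)
Op 3: place WQ@(0,4)
Op 4: place BN@(3,4)
Op 5: place BN@(5,5)
Op 6: remove (0,4)
Per-piece attacks for B:
  BN@(3,4): attacks (5,5) (1,5) (4,2) (5,3) (2,2) (1,3)
  BN@(5,5): attacks (4,3) (3,4)
B attacks (3,0): no

Answer: no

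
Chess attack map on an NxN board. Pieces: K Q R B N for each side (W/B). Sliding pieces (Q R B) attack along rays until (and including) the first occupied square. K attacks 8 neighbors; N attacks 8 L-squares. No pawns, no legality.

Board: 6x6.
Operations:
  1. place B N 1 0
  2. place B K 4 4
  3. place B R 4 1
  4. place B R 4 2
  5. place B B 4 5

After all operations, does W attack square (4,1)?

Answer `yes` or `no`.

Op 1: place BN@(1,0)
Op 2: place BK@(4,4)
Op 3: place BR@(4,1)
Op 4: place BR@(4,2)
Op 5: place BB@(4,5)
Per-piece attacks for W:
W attacks (4,1): no

Answer: no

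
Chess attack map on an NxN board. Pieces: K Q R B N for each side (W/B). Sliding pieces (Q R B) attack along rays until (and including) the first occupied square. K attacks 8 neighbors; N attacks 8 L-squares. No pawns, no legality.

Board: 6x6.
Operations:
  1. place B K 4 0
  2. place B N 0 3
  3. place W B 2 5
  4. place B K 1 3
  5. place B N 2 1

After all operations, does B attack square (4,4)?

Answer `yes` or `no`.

Answer: no

Derivation:
Op 1: place BK@(4,0)
Op 2: place BN@(0,3)
Op 3: place WB@(2,5)
Op 4: place BK@(1,3)
Op 5: place BN@(2,1)
Per-piece attacks for B:
  BN@(0,3): attacks (1,5) (2,4) (1,1) (2,2)
  BK@(1,3): attacks (1,4) (1,2) (2,3) (0,3) (2,4) (2,2) (0,4) (0,2)
  BN@(2,1): attacks (3,3) (4,2) (1,3) (0,2) (4,0) (0,0)
  BK@(4,0): attacks (4,1) (5,0) (3,0) (5,1) (3,1)
B attacks (4,4): no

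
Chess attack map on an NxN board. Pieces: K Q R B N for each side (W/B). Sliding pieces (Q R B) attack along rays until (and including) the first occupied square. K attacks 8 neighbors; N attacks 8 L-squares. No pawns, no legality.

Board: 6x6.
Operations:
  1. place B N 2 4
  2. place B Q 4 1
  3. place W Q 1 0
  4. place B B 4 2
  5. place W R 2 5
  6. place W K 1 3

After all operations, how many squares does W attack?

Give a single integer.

Op 1: place BN@(2,4)
Op 2: place BQ@(4,1)
Op 3: place WQ@(1,0)
Op 4: place BB@(4,2)
Op 5: place WR@(2,5)
Op 6: place WK@(1,3)
Per-piece attacks for W:
  WQ@(1,0): attacks (1,1) (1,2) (1,3) (2,0) (3,0) (4,0) (5,0) (0,0) (2,1) (3,2) (4,3) (5,4) (0,1) [ray(0,1) blocked at (1,3)]
  WK@(1,3): attacks (1,4) (1,2) (2,3) (0,3) (2,4) (2,2) (0,4) (0,2)
  WR@(2,5): attacks (2,4) (3,5) (4,5) (5,5) (1,5) (0,5) [ray(0,-1) blocked at (2,4)]
Union (25 distinct): (0,0) (0,1) (0,2) (0,3) (0,4) (0,5) (1,1) (1,2) (1,3) (1,4) (1,5) (2,0) (2,1) (2,2) (2,3) (2,4) (3,0) (3,2) (3,5) (4,0) (4,3) (4,5) (5,0) (5,4) (5,5)

Answer: 25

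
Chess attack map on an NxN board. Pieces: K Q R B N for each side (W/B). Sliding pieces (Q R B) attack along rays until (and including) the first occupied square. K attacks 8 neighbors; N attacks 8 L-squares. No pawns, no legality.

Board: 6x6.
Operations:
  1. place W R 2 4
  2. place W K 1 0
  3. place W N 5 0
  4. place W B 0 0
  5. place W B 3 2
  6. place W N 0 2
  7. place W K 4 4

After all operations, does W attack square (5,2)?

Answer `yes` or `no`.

Answer: no

Derivation:
Op 1: place WR@(2,4)
Op 2: place WK@(1,0)
Op 3: place WN@(5,0)
Op 4: place WB@(0,0)
Op 5: place WB@(3,2)
Op 6: place WN@(0,2)
Op 7: place WK@(4,4)
Per-piece attacks for W:
  WB@(0,0): attacks (1,1) (2,2) (3,3) (4,4) [ray(1,1) blocked at (4,4)]
  WN@(0,2): attacks (1,4) (2,3) (1,0) (2,1)
  WK@(1,0): attacks (1,1) (2,0) (0,0) (2,1) (0,1)
  WR@(2,4): attacks (2,5) (2,3) (2,2) (2,1) (2,0) (3,4) (4,4) (1,4) (0,4) [ray(1,0) blocked at (4,4)]
  WB@(3,2): attacks (4,3) (5,4) (4,1) (5,0) (2,3) (1,4) (0,5) (2,1) (1,0) [ray(1,-1) blocked at (5,0); ray(-1,-1) blocked at (1,0)]
  WK@(4,4): attacks (4,5) (4,3) (5,4) (3,4) (5,5) (5,3) (3,5) (3,3)
  WN@(5,0): attacks (4,2) (3,1)
W attacks (5,2): no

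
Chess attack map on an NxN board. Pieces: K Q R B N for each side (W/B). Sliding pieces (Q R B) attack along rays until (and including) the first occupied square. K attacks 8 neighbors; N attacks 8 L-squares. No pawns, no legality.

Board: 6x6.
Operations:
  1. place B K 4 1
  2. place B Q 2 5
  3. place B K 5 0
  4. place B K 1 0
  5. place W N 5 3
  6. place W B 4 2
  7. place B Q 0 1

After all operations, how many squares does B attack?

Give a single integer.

Answer: 30

Derivation:
Op 1: place BK@(4,1)
Op 2: place BQ@(2,5)
Op 3: place BK@(5,0)
Op 4: place BK@(1,0)
Op 5: place WN@(5,3)
Op 6: place WB@(4,2)
Op 7: place BQ@(0,1)
Per-piece attacks for B:
  BQ@(0,1): attacks (0,2) (0,3) (0,4) (0,5) (0,0) (1,1) (2,1) (3,1) (4,1) (1,2) (2,3) (3,4) (4,5) (1,0) [ray(1,0) blocked at (4,1); ray(1,-1) blocked at (1,0)]
  BK@(1,0): attacks (1,1) (2,0) (0,0) (2,1) (0,1)
  BQ@(2,5): attacks (2,4) (2,3) (2,2) (2,1) (2,0) (3,5) (4,5) (5,5) (1,5) (0,5) (3,4) (4,3) (5,2) (1,4) (0,3)
  BK@(4,1): attacks (4,2) (4,0) (5,1) (3,1) (5,2) (5,0) (3,2) (3,0)
  BK@(5,0): attacks (5,1) (4,0) (4,1)
Union (30 distinct): (0,0) (0,1) (0,2) (0,3) (0,4) (0,5) (1,0) (1,1) (1,2) (1,4) (1,5) (2,0) (2,1) (2,2) (2,3) (2,4) (3,0) (3,1) (3,2) (3,4) (3,5) (4,0) (4,1) (4,2) (4,3) (4,5) (5,0) (5,1) (5,2) (5,5)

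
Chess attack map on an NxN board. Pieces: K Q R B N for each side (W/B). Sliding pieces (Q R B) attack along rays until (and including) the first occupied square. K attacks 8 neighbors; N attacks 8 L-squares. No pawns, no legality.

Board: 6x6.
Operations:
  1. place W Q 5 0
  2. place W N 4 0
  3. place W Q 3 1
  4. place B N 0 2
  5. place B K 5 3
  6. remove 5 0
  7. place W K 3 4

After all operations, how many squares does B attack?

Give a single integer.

Answer: 9

Derivation:
Op 1: place WQ@(5,0)
Op 2: place WN@(4,0)
Op 3: place WQ@(3,1)
Op 4: place BN@(0,2)
Op 5: place BK@(5,3)
Op 6: remove (5,0)
Op 7: place WK@(3,4)
Per-piece attacks for B:
  BN@(0,2): attacks (1,4) (2,3) (1,0) (2,1)
  BK@(5,3): attacks (5,4) (5,2) (4,3) (4,4) (4,2)
Union (9 distinct): (1,0) (1,4) (2,1) (2,3) (4,2) (4,3) (4,4) (5,2) (5,4)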